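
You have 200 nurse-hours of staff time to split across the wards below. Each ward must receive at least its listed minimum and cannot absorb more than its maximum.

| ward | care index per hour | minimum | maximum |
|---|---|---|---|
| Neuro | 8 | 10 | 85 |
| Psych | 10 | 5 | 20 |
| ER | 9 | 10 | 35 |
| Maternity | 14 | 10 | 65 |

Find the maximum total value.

2065

Meeting every minimum uses 10+5+10+10 = 35 nurse-hours, leaving 165.
Highest care index per hour first: Maternity 14 > Psych 10 > ER 9 > Neuro 8.
Maternity takes 55 more to reach its cap of 65 ; 110 left.
Psych takes 15 more to reach its cap of 20 ; 95 left.
Give ER 25 more to hit its cap of 35 ; 70 left.
Neuro has room for 75 more but only 70 remain, so it gets 80.
Total = 8×80 + 10×20 + 9×35 + 14×65 = 2065.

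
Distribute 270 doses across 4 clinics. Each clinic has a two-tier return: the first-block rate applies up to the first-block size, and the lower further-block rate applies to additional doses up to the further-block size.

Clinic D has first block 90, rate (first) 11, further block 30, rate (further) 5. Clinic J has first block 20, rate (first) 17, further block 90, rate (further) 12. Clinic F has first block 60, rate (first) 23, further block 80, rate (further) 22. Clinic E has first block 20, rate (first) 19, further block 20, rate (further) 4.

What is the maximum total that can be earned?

4940

Order all 8 blocks by rate: Clinic F/tier1 23 > Clinic F/tier2 22 > Clinic E/tier1 19 > Clinic J/tier1 17 > Clinic J/tier2 12 > Clinic D/tier1 11 > Clinic D/tier2 5 > Clinic E/tier2 4.
Fill Clinic F tier1 block (60 at 23) ; 210 left.
Clinic F/tier2 (22): +80 ; 130 left.
Clinic E tier1 at 19: fill all 20 ; 110 left.
Fill Clinic J tier1 block (20 at 17) ; 90 left.
Clinic J/tier2 (12): +90 ; 0 left.
Total = 23×60 + 22×80 + 19×20 + 17×20 + 12×90 = 4940.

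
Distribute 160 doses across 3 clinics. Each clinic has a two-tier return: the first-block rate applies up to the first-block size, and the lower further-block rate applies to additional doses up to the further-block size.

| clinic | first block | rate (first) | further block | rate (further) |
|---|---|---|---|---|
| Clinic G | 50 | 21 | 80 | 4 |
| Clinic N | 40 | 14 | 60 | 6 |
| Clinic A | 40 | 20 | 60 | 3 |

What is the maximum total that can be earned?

Rank every tier by rate: Clinic G/T1 21 > Clinic A/T1 20 > Clinic N/T1 14 > Clinic N/T2 6 > Clinic G/T2 4 > Clinic A/T2 3.
Fill Clinic G T1 block (50 at 21) → 110 left.
Clinic A/T1 (20): +40 → 70 left.
Clinic N/T1 (14): +40 → 30 left.
Clinic N T2 at 6: only 30 left, fill 30.
Total = 21×50 + 20×40 + 14×40 + 6×30 = 2590.

2590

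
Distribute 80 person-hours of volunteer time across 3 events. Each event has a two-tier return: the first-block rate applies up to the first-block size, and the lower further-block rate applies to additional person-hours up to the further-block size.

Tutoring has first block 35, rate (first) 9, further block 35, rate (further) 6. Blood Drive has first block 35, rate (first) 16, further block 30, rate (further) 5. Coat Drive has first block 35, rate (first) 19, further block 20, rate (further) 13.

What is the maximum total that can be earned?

Treat each block as its own option and order by rate: Coat Drive/tier1 19 > Blood Drive/tier1 16 > Coat Drive/tier2 13 > Tutoring/tier1 9 > Tutoring/tier2 6 > Blood Drive/tier2 5.
Fill Coat Drive tier1 block (35 at 19) → 45 left.
Blood Drive tier1 at 16: fill all 35 → 10 left.
10 remain; put them into Coat Drive tier2 at 13.
Total = 19×35 + 16×35 + 13×10 = 1355.

1355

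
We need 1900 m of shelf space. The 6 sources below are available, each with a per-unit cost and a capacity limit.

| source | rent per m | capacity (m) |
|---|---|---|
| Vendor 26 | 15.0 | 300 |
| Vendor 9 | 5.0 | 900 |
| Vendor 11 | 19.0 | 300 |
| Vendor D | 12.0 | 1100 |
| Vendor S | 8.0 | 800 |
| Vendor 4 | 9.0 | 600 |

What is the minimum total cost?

Use sources in increasing cost order.
Take 900 from Vendor 9 at 5.0 — need 1000 more.
Vendor S (8.0): use full 800 — 200 m to go.
Vendor 4 (9.0): take the remaining 200 — done.
Vendor D, Vendor 26, Vendor 11: unused.
Cost = 900×5.0 + 800×8.0 + 200×9.0 = 12700.

12700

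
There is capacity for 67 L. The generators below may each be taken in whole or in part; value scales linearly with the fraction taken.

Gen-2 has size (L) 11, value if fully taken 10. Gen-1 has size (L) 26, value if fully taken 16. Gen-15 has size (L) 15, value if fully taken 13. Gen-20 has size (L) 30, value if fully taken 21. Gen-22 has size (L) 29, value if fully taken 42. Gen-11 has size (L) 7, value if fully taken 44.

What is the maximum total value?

Rank by value-to-size ratio: Gen-11 44/7≈6.29, Gen-22 42/29≈1.45, Gen-2 10/11≈0.909, Gen-15 13/15≈0.867, Gen-20 21/30≈0.7, Gen-1 16/26≈0.615.
Gen-11: take in full, 7 L for value 44 → 60 left.
Take all of Gen-22 (29 L, value 42) → 31 L left.
All 11 L of Gen-2 fit (value 10) → 20 remain.
All 15 L of Gen-15 fit (value 13) → 5 remain.
Only 5 L remain; take 5/30 of Gen-20 for value 21×5/30 = 3.5.
Total value = 112.5.

112.5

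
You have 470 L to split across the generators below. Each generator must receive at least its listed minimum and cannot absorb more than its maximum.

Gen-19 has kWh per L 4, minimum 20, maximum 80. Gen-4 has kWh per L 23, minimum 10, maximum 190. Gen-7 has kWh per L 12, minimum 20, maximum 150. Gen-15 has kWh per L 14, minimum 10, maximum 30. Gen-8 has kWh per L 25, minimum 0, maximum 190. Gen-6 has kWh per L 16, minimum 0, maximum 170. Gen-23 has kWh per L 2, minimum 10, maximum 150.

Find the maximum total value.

10080

Meeting every minimum uses 20+10+20+10+0+0+10 = 70 L, leaving 400.
Highest kWh per L first: Gen-8 25 > Gen-4 23 > Gen-6 16 > Gen-15 14 > Gen-7 12 > Gen-19 4 > Gen-23 2.
Give Gen-8 190 more to hit its cap of 190 — 210 left.
Give Gen-4 180 more to hit its cap of 190 — 30 left.
Gen-6: +30 (room for 170) → 30. Pool exhausted.
Total = 4×20 + 23×190 + 12×20 + 14×10 + 25×190 + 16×30 + 2×10 = 10080.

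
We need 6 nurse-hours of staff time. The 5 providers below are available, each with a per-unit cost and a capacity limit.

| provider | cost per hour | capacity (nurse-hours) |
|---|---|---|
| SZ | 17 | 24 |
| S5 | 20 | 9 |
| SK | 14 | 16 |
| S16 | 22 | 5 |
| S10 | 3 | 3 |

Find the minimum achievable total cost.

Cheapest first:
Take 3 from S10 at 3 — need 3 more.
SK at 14: take 3 of its 16 — requirement met.
SZ, S5, S16: unused.
Cost = 3×3 + 3×14 = 51.

51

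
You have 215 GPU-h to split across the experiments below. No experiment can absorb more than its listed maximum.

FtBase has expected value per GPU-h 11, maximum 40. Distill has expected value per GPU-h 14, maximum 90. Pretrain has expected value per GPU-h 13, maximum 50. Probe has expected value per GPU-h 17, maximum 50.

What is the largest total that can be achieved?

Order the experiments by expected value per GPU-h: Probe 17 > Distill 14 > Pretrain 13 > FtBase 11.
Give Probe 50 to hit its cap of 50 ; 165 left.
Distill: +90 to 90 (cap) ; 75 left.
Pretrain: +50 to 50 (cap) ; 25 left.
Only 25 left; FtBase takes them to reach 25.
Total = 11×25 + 14×90 + 13×50 + 17×50 = 3035.

3035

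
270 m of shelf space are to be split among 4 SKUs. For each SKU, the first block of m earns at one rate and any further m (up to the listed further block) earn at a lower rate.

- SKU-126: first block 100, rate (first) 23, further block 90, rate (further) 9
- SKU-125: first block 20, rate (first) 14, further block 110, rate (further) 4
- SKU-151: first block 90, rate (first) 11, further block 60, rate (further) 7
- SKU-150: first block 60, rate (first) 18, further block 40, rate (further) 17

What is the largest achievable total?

4890

Rank every tier by rate: SKU-126/tier1 23 > SKU-150/tier1 18 > SKU-150/tier2 17 > SKU-125/tier1 14 > SKU-151/tier1 11 > SKU-126/tier2 9 > SKU-151/tier2 7 > SKU-125/tier2 4.
SKU-126 tier1 at 23: fill all 100 → 170 left.
SKU-150 tier1 at 18: fill all 60 → 110 left.
Fill SKU-150 tier2 block (40 at 17) → 70 left.
SKU-125/tier1 (14): +20 → 50 left.
SKU-151 tier1 at 11: only 50 left, fill 50.
Total = 23×100 + 18×60 + 17×40 + 14×20 + 11×50 = 4890.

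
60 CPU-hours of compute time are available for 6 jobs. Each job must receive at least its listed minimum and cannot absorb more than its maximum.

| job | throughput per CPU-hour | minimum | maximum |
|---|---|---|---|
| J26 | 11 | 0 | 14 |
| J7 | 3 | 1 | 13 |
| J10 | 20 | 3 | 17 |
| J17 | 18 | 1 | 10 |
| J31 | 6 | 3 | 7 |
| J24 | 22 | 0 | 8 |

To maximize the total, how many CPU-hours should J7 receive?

4

Meeting every minimum uses 0+1+3+1+3+0 = 8 CPU-hours, leaving 52.
Highest throughput per CPU-hour first: J24 22 > J10 20 > J17 18 > J26 11 > J31 6 > J7 3.
Give J24 8 more to hit its cap of 8 → 44 left.
J10: +14 to 17 (cap) → 30 left.
Give J17 9 more to hit its cap of 10 → 21 left.
J26 takes 14 more to reach its cap of 14 → 7 left.
J31: +4 to 7 (cap) → 3 left.
J7: +3 (room for 12) → 4. Pool exhausted.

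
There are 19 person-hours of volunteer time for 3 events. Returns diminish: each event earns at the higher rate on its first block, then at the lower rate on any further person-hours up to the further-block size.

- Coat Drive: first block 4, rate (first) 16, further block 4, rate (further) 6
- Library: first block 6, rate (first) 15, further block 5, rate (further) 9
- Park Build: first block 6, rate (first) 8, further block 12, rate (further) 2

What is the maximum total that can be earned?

Rank every tier by rate: Coat Drive/T1 16 > Library/T1 15 > Library/T2 9 > Park Build/T1 8 > Coat Drive/T2 6 > Park Build/T2 2.
Coat Drive T1 at 16: fill all 4 — 15 left.
Library/T1 (15): +6 — 9 left.
Library/T2 (9): +5 — 4 left.
Park Build/T1: +4 of 6 at 8; pool empty.
Total = 16×4 + 15×6 + 9×5 + 8×4 = 231.

231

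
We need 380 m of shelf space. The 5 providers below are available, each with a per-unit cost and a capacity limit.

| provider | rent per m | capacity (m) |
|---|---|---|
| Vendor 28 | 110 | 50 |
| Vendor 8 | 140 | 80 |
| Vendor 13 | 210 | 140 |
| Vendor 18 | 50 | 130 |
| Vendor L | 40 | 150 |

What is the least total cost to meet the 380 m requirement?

25000

Fill from the cheapest provider first.
Take 150 from Vendor L at 40 ; need 230 more.
Vendor 18 at 50: take all 130 m ; 100 still needed.
Vendor 28 (110): use full 50 ; 50 m to go.
Vendor 8 at 140: take 50 of its 80 ; requirement met.
Vendor 13: unused.
Cost = 150×40 + 130×50 + 50×110 + 50×140 = 25000.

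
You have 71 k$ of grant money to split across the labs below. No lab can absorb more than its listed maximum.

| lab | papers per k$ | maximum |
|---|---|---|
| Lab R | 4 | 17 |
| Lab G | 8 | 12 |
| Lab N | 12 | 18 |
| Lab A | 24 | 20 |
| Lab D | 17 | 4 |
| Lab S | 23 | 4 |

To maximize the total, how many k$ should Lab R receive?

Rank by papers per k$: Lab A 24 > Lab S 23 > Lab D 17 > Lab N 12 > Lab G 8 > Lab R 4.
Lab A takes 20 to reach its cap of 20 ; 51 left.
Lab S: +4 to 4 (cap) ; 47 left.
Lab D: +4 to 4 (cap) ; 43 left.
Lab N takes 18 to reach its cap of 18 ; 25 left.
Give Lab G 12 to hit its cap of 12 ; 13 left.
Lab R has room for 17 but only 13 remain, so it gets 13.

13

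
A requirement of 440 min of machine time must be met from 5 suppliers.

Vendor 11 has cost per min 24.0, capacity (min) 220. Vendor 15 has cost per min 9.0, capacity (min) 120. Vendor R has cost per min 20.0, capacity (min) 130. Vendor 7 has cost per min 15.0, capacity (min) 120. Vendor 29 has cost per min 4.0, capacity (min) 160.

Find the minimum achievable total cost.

4320

Use suppliers in increasing cost order.
Take 160 from Vendor 29 at 4.0 ; need 280 more.
Vendor 15 at 9.0: take all 120 min ; 160 still needed.
Take 120 from Vendor 7 at 15.0 ; need 40 more.
Vendor R (20.0): take the remaining 40 ; done.
Vendor 11: unused.
Cost = 160×4.0 + 120×9.0 + 120×15.0 + 40×20.0 = 4320.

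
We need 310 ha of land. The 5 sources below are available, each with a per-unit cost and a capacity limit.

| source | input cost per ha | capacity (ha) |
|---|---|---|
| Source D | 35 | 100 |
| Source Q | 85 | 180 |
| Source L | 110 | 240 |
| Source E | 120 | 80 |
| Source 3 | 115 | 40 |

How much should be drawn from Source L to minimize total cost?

Use sources in increasing cost order.
Source D at 35: take all 100 ha → 210 still needed.
Take 180 from Source Q at 85 → need 30 more.
Source L (110): take the remaining 30 → done.
Source 3, Source E: unused.

30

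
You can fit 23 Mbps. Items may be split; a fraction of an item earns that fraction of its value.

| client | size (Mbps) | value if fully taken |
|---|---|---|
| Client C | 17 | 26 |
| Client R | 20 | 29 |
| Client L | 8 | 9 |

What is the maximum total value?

Rank by value-to-size ratio: Client C 26/17≈1.53, Client R 29/20≈1.45, Client L 9/8≈1.12.
Client C: take in full, 17 Mbps for value 26 → 6 left.
Only 6 Mbps remain; take 6/20 of Client R for value 29×6/20 = 8.7.
Total value = 34.7.

34.7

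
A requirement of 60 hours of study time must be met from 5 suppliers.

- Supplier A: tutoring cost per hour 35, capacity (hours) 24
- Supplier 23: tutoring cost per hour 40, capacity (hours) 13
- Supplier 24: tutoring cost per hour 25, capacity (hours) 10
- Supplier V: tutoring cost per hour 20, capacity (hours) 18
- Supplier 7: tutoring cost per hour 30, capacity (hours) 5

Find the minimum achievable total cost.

1720

Use suppliers in increasing cost order.
Supplier V at 20: take all 18 hours — 42 still needed.
Take 10 from Supplier 24 at 25 — need 32 more.
Supplier 7 (30): use full 5 — 27 hours to go.
Supplier A (35): use full 24 — 3 hours to go.
Take 3 from Supplier 23 at 40 to finish.
Cost = 18×20 + 10×25 + 5×30 + 24×35 + 3×40 = 1720.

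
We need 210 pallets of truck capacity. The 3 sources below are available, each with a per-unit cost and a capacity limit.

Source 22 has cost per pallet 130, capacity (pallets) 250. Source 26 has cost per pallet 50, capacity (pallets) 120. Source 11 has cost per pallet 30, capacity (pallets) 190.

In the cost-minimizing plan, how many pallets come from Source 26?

20

Cheapest first:
Source 11 (30): use full 190 — 20 pallets to go.
Source 26 (50): take the remaining 20 — done.
Source 22: unused.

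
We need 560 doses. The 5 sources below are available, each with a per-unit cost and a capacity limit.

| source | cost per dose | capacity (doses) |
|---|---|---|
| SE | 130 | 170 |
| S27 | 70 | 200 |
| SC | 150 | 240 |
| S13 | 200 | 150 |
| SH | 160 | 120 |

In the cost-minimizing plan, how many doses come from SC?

190

Use sources in increasing cost order.
S27 (70): use full 200 — 360 doses to go.
SE (130): use full 170 — 190 doses to go.
SC (150): take the remaining 190 — done.
SH, S13: unused.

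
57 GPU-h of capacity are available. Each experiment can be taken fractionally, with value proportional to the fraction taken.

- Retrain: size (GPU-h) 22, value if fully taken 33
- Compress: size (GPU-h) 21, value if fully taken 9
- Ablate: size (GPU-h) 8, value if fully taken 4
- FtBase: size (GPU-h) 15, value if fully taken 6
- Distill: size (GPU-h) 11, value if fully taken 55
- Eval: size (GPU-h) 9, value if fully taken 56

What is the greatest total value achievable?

Best value per unit of size first: Eval 56/9≈6.22, Distill 55/11≈5, Retrain 33/22≈1.5, Ablate 4/8≈0.5, Compress 9/21≈0.429, FtBase 6/15≈0.4.
All 9 GPU-h of Eval fit (value 56) ; 48 remain.
All 11 GPU-h of Distill fit (value 55) ; 37 remain.
Retrain: take in full, 22 GPU-h for value 33 ; 15 left.
All 8 GPU-h of Ablate fit (value 4) ; 7 remain.
Only 7 GPU-h remain; take 7/21 of Compress for value 9×7/21 = 3.
Total value = 151.

151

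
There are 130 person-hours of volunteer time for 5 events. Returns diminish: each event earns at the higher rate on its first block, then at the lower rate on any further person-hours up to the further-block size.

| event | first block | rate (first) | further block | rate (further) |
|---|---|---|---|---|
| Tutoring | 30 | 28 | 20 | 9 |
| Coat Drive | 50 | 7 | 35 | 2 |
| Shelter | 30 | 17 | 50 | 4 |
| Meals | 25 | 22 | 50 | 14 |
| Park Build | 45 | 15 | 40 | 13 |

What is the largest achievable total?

Rank every tier by rate: Tutoring/T1 28 > Meals/T1 22 > Shelter/T1 17 > Park Build/T1 15 > Meals/T2 14 > Park Build/T2 13 > Tutoring/T2 9 > Coat Drive/T1 7 > Shelter/T2 4 > Coat Drive/T2 2.
Tutoring T1 at 28: fill all 30 — 100 left.
Meals/T1 (22): +25 — 75 left.
Fill Shelter T1 block (30 at 17) — 45 left.
Park Build/T1 (15): +45 — 0 left.
Total = 28×30 + 22×25 + 17×30 + 15×45 = 2575.

2575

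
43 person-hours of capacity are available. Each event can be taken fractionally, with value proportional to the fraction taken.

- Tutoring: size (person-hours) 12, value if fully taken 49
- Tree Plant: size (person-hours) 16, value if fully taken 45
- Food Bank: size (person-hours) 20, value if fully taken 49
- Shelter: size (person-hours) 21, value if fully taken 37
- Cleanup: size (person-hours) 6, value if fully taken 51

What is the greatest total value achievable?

167.05

Rank by value-to-size ratio: Cleanup 51/6≈8.5, Tutoring 49/12≈4.08, Tree Plant 45/16≈2.81, Food Bank 49/20≈2.45, Shelter 37/21≈1.76.
Cleanup: take in full, 6 person-hours for value 51 → 37 left.
Take all of Tutoring (12 person-hours, value 49) → 25 person-hours left.
Tree Plant: take in full, 16 person-hours for value 45 → 9 left.
9 person-hours left: a 9/20 share of Food Bank gives 49×9/20 = 22.05.
Total value = 167.05.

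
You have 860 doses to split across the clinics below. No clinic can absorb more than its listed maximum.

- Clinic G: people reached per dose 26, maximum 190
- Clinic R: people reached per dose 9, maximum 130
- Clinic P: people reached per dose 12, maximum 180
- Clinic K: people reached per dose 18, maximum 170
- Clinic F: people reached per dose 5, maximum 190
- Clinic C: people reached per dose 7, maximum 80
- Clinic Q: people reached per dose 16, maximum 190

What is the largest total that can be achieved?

Order the clinics by people reached per dose: Clinic G 26 > Clinic K 18 > Clinic Q 16 > Clinic P 12 > Clinic R 9 > Clinic C 7 > Clinic F 5.
Clinic G: +190 to 190 (cap) ; 670 left.
Clinic K: +170 to 170 (cap) ; 500 left.
Clinic Q: +190 to 190 (cap) ; 310 left.
Clinic P takes 180 to reach its cap of 180 ; 130 left.
Give Clinic R 130 to hit its cap of 130 ; 0 left.
Total = 26×190 + 9×130 + 12×180 + 18×170 + 16×190 = 14370.

14370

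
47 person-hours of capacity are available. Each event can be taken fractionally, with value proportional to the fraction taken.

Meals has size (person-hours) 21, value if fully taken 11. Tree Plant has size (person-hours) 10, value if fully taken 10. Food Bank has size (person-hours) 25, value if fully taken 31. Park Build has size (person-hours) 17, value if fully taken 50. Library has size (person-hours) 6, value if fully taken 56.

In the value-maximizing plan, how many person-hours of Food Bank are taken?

Best value per unit of size first: Library 56/6≈9.33, Park Build 50/17≈2.94, Food Bank 31/25≈1.24, Tree Plant 10/10≈1, Meals 11/21≈0.524.
Take all of Library (6 person-hours, value 56) ; 41 person-hours left.
Take all of Park Build (17 person-hours, value 50) ; 24 person-hours left.
24 person-hours left: a 24/25 share of Food Bank gives 31×24/25 = 29.76.

24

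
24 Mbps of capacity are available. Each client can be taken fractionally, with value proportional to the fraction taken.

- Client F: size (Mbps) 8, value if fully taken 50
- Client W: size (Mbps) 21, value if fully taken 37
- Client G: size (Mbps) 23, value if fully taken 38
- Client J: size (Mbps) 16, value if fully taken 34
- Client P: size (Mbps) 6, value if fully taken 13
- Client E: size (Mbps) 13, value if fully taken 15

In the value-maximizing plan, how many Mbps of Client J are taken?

Best value per unit of size first: Client F 50/8≈6.25, Client P 13/6≈2.17, Client J 34/16≈2.12, Client W 37/21≈1.76, Client G 38/23≈1.65, Client E 15/13≈1.15.
Client F: take in full, 8 Mbps for value 50 ; 16 left.
Client P: take in full, 6 Mbps for value 13 ; 10 left.
10 Mbps left: a 10/16 share of Client J gives 34×10/16 = 21.25.

10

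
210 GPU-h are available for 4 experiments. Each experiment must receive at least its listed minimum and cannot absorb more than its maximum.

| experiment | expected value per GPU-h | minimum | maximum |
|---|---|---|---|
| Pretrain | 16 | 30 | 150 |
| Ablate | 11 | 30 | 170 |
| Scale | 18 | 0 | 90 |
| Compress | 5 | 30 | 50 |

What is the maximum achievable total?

3060

Meeting every minimum uses 30+30+0+30 = 90 GPU-h, leaving 120.
Rank by expected value per GPU-h: Scale 18 > Pretrain 16 > Ablate 11 > Compress 5.
Scale: +90 to 90 (cap) → 30 left.
Pretrain: +30 (room for 120) → 60. Pool exhausted.
Total = 16×60 + 11×30 + 18×90 + 5×30 = 3060.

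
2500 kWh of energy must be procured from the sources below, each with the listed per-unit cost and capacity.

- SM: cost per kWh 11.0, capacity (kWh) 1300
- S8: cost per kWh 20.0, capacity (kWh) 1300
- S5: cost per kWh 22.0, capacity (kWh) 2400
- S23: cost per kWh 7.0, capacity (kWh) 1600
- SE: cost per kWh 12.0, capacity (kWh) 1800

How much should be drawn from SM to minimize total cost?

900

Use sources in increasing cost order.
S23 at 7.0: take all 1600 kWh ; 900 still needed.
SM (11.0): take the remaining 900 ; done.
SE, S8, S5: unused.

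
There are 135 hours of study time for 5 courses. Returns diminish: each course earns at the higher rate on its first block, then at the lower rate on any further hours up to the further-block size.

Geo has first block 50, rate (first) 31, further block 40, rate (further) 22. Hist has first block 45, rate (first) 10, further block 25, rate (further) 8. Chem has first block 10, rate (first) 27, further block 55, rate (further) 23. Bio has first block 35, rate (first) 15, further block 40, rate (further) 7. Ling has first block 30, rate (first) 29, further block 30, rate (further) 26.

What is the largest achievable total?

Rank every tier by rate: Geo/first 31 > Ling/first 29 > Chem/first 27 > Ling/second 26 > Chem/second 23 > Geo/second 22 > Bio/first 15 > Hist/first 10 > Hist/second 8 > Bio/second 7.
Geo/first (31): +50 → 85 left.
Fill Ling first block (30 at 29) → 55 left.
Chem/first (27): +10 → 45 left.
Ling/second (26): +30 → 15 left.
Chem second at 23: only 15 left, fill 15.
Total = 31×50 + 29×30 + 27×10 + 26×30 + 23×15 = 3815.

3815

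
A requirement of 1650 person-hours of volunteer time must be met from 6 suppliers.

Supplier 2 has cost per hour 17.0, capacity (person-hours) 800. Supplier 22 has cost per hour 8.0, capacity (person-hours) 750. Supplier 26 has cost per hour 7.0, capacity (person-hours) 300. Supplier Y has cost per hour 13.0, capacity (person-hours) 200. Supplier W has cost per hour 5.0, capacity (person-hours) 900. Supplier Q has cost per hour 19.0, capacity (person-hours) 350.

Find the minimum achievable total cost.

10200

Fill from the cheapest supplier first.
Supplier W at 5.0: take all 900 person-hours — 750 still needed.
Supplier 26 (7.0): use full 300 — 450 person-hours to go.
Supplier 22 at 8.0: take 450 of its 750 — requirement met.
Supplier Y, Supplier 2, Supplier Q: unused.
Cost = 900×5.0 + 300×7.0 + 450×8.0 = 10200.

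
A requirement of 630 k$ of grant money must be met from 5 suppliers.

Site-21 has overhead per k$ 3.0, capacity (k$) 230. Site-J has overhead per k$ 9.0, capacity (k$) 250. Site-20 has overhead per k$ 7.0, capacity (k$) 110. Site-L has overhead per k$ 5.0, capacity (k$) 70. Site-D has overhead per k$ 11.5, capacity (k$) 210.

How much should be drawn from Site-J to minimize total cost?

220

Use suppliers in increasing cost order.
Take 230 from Site-21 at 3.0 ; need 400 more.
Site-L (5.0): use full 70 ; 330 k$ to go.
Take 110 from Site-20 at 7.0 ; need 220 more.
Site-J (9.0): take the remaining 220 ; done.
Site-D: unused.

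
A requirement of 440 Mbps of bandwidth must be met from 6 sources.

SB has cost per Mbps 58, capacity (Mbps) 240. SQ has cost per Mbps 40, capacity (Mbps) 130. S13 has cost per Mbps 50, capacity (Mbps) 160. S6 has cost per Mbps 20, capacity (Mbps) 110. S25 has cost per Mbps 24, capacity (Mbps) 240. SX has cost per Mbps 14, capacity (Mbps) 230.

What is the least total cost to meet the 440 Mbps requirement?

Cheapest first:
Take 230 from SX at 14 — need 210 more.
S6 at 20: take all 110 Mbps — 100 still needed.
Take 100 from S25 at 24 to finish.
SQ, S13, SB: unused.
Cost = 230×14 + 110×20 + 100×24 = 7820.

7820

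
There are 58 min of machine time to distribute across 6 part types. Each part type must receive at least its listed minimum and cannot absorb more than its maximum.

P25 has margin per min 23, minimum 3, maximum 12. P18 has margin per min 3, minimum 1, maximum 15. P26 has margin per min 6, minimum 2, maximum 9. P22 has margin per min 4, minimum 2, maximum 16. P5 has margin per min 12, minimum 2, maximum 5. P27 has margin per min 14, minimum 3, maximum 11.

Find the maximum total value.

Meeting every minimum uses 3+1+2+2+2+3 = 13 min, leaving 45.
Highest margin per min first: P25 23 > P27 14 > P5 12 > P26 6 > P22 4 > P18 3.
Give P25 9 more to hit its cap of 12 → 36 left.
Give P27 8 more to hit its cap of 11 → 28 left.
Give P5 3 more to hit its cap of 5 → 25 left.
P26: +7 to 9 (cap) → 18 left.
Give P22 14 more to hit its cap of 16 → 4 left.
P18 has room for 14 more but only 4 remain, so it gets 5.
Total = 23×12 + 3×5 + 6×9 + 4×16 + 12×5 + 14×11 = 623.

623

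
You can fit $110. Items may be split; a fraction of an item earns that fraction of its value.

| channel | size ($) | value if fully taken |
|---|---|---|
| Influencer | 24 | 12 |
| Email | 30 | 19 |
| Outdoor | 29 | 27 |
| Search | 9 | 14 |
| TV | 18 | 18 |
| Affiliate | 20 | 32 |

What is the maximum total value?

Best value per unit of size first: Affiliate 32/20≈1.6, Search 14/9≈1.56, TV 18/18≈1, Outdoor 27/29≈0.931, Email 19/30≈0.633, Influencer 12/24≈0.5.
Affiliate: take in full, 20 $ for value 32 — 90 left.
Search: take in full, 9 $ for value 14 — 81 left.
Take all of TV (18 $, value 18) — 63 $ left.
Take all of Outdoor (29 $, value 27) — 34 $ left.
Email: take in full, 30 $ for value 19 — 4 left.
Only 4 $ remain; take 4/24 of Influencer for value 12×4/24 = 2.
Total value = 112.

112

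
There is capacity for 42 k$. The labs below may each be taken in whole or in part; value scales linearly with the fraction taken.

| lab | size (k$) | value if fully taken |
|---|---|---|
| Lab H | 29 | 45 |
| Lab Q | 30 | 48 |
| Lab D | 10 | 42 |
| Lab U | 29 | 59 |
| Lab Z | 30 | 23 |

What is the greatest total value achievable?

Sort by value density: Lab D 42/10≈4.2, Lab U 59/29≈2.03, Lab Q 48/30≈1.6, Lab H 45/29≈1.55, Lab Z 23/30≈0.767.
All 10 k$ of Lab D fit (value 42) ; 32 remain.
All 29 k$ of Lab U fit (value 59) ; 3 remain.
Fill the last 3 k$ with part of Lab Q: 3/30 of it earns 4.8.
Total value = 105.8.

105.8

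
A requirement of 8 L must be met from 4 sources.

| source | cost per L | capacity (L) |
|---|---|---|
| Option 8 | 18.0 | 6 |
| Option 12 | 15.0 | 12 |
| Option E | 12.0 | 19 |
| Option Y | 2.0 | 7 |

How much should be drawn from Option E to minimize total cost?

1

Fill from the cheapest source first.
Option Y at 2.0: take all 7 L ; 1 still needed.
Option E (12.0): take the remaining 1 ; done.
Option 12, Option 8: unused.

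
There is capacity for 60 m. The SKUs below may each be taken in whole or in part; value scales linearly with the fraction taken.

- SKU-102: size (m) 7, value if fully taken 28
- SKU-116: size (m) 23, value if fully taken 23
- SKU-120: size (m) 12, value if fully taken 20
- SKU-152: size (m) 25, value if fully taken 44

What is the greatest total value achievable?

108

Rank by value-to-size ratio: SKU-102 28/7≈4, SKU-152 44/25≈1.76, SKU-120 20/12≈1.67, SKU-116 23/23≈1.
Take all of SKU-102 (7 m, value 28) → 53 m left.
All 25 m of SKU-152 fit (value 44) → 28 remain.
Take all of SKU-120 (12 m, value 20) → 16 m left.
Fill the last 16 m with part of SKU-116: 16/23 of it earns 16.
Total value = 108.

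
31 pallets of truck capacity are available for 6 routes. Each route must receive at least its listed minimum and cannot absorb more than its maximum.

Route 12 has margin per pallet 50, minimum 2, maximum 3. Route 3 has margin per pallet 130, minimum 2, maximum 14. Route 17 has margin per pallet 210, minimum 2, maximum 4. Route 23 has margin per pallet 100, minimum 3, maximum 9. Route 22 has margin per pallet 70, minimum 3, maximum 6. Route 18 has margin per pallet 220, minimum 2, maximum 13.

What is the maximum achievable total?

5090

Meeting every minimum uses 2+2+2+3+3+2 = 14 pallets, leaving 17.
Highest margin per pallet first: Route 18 220 > Route 17 210 > Route 3 130 > Route 23 100 > Route 22 70 > Route 12 50.
Route 18: +11 to 13 (cap) ; 6 left.
Give Route 17 2 more to hit its cap of 4 ; 4 left.
Route 3: +4 (room for 12) → 6. Pool exhausted.
Total = 50×2 + 130×6 + 210×4 + 100×3 + 70×3 + 220×13 = 5090.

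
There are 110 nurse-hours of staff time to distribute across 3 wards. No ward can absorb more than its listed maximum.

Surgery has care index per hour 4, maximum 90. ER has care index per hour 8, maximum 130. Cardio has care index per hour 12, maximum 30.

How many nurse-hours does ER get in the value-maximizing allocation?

Highest care index per hour first: Cardio 12 > ER 8 > Surgery 4.
Cardio takes 30 to reach its cap of 30 ; 80 left.
ER has room for 130 but only 80 remain, so it gets 80.

80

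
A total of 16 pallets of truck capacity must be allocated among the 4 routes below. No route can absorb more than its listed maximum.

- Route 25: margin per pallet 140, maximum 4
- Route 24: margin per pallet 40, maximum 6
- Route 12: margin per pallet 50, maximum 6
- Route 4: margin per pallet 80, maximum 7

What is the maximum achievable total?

1370

Order the routes by margin per pallet: Route 25 140 > Route 4 80 > Route 12 50 > Route 24 40.
Route 25: +4 to 4 (cap) ; 12 left.
Route 4 takes 7 to reach its cap of 7 ; 5 left.
Only 5 left; Route 12 takes them to reach 5.
Total = 140×4 + 50×5 + 80×7 = 1370.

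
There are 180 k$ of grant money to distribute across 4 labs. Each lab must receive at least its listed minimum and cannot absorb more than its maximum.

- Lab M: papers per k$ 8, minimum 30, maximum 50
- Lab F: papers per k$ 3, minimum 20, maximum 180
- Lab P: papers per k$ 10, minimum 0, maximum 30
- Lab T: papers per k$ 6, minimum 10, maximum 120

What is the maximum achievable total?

Meeting every minimum uses 30+20+0+10 = 60 k$, leaving 120.
Order the labs by papers per k$: Lab P 10 > Lab M 8 > Lab T 6 > Lab F 3.
Lab P takes 30 more to reach its cap of 30 → 90 left.
Lab M: +20 to 50 (cap) → 70 left.
Lab T has room for 110 more but only 70 remain, so it gets 80.
Total = 8×50 + 3×20 + 10×30 + 6×80 = 1240.

1240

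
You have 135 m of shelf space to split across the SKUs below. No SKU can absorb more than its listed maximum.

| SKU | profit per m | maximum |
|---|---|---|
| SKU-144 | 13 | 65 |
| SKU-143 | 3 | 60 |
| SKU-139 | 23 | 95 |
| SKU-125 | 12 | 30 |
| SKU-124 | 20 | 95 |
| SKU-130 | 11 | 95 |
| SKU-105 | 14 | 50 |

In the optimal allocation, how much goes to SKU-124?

Rank by profit per m: SKU-139 23 > SKU-124 20 > SKU-105 14 > SKU-144 13 > SKU-125 12 > SKU-130 11 > SKU-143 3.
SKU-139 takes 95 to reach its cap of 95 — 40 left.
SKU-124: +40 (room for 95) → 40. Pool exhausted.

40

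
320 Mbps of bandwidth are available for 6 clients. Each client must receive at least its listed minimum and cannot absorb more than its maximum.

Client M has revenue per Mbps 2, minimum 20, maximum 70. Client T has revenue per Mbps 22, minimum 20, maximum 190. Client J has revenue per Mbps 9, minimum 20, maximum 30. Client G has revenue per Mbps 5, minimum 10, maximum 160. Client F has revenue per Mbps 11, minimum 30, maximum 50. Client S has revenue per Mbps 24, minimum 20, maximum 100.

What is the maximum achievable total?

6080

Meeting every minimum uses 20+20+20+10+30+20 = 120 Mbps, leaving 200.
Highest revenue per Mbps first: Client S 24 > Client T 22 > Client F 11 > Client J 9 > Client G 5 > Client M 2.
Client S: +80 to 100 (cap) → 120 left.
Only 120 left; Client T takes them to reach 140.
Total = 2×20 + 22×140 + 9×20 + 5×10 + 11×30 + 24×100 = 6080.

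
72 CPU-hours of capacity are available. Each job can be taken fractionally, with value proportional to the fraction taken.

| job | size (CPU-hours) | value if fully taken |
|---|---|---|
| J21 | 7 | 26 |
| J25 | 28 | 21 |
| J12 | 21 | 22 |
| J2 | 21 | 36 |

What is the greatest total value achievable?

Rank by value-to-size ratio: J21 26/7≈3.71, J2 36/21≈1.71, J12 22/21≈1.05, J25 21/28≈0.75.
J21: take in full, 7 CPU-hours for value 26 → 65 left.
Take all of J2 (21 CPU-hours, value 36) → 44 CPU-hours left.
All 21 CPU-hours of J12 fit (value 22) → 23 remain.
Fill the last 23 CPU-hours with part of J25: 23/28 of it earns 17.25.
Total value = 101.25.

101.25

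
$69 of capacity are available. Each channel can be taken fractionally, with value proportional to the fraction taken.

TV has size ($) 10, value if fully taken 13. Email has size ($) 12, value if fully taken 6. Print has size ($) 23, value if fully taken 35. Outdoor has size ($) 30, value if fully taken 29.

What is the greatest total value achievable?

80

Rank by value-to-size ratio: Print 35/23≈1.52, TV 13/10≈1.3, Outdoor 29/30≈0.967, Email 6/12≈0.5.
All 23 $ of Print fit (value 35) ; 46 remain.
All 10 $ of TV fit (value 13) ; 36 remain.
All 30 $ of Outdoor fit (value 29) ; 6 remain.
Only 6 $ remain; take 6/12 of Email for value 6×6/12 = 3.
Total value = 80.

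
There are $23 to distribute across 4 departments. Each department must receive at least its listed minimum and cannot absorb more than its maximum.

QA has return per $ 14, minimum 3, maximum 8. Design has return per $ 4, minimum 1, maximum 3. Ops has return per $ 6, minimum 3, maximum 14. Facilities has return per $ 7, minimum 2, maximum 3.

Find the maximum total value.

Meeting every minimum uses 3+1+3+2 = 9 $, leaving 14.
Order the departments by return per $: QA 14 > Facilities 7 > Ops 6 > Design 4.
Give QA 5 more to hit its cap of 8 → 9 left.
Give Facilities 1 more to hit its cap of 3 → 8 left.
Only 8 left; Ops takes them to reach 11.
Total = 14×8 + 4×1 + 6×11 + 7×3 = 203.

203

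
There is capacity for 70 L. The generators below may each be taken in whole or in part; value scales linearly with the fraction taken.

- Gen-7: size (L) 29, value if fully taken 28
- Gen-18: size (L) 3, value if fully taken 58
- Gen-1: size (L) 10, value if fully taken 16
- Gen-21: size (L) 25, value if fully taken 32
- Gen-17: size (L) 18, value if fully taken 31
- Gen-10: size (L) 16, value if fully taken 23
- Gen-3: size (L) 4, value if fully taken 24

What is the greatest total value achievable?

176.32

Sort by value density: Gen-18 58/3≈19.3, Gen-3 24/4≈6, Gen-17 31/18≈1.72, Gen-1 16/10≈1.6, Gen-10 23/16≈1.44, Gen-21 32/25≈1.28, Gen-7 28/29≈0.966.
Gen-18: take in full, 3 L for value 58 ; 67 left.
Gen-3: take in full, 4 L for value 24 ; 63 left.
All 18 L of Gen-17 fit (value 31) ; 45 remain.
All 10 L of Gen-1 fit (value 16) ; 35 remain.
Gen-10: take in full, 16 L for value 23 ; 19 left.
Only 19 L remain; take 19/25 of Gen-21 for value 32×19/25 = 24.32.
Total value = 176.32.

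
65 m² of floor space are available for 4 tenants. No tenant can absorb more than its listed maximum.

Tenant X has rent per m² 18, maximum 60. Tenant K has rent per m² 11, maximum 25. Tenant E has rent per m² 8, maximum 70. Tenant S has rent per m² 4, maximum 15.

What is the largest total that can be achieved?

Highest rent per m² first: Tenant X 18 > Tenant K 11 > Tenant E 8 > Tenant S 4.
Tenant X takes 60 to reach its cap of 60 — 5 left.
Tenant K: +5 (room for 25) → 5. Pool exhausted.
Total = 18×60 + 11×5 = 1135.

1135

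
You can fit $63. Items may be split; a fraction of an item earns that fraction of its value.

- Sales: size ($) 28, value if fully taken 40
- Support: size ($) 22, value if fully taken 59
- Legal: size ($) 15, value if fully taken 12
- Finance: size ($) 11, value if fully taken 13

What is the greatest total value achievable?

113.6

Rank by value-to-size ratio: Support 59/22≈2.68, Sales 40/28≈1.43, Finance 13/11≈1.18, Legal 12/15≈0.8.
All 22 $ of Support fit (value 59) → 41 remain.
Take all of Sales (28 $, value 40) → 13 $ left.
Take all of Finance (11 $, value 13) → 2 $ left.
Fill the last 2 $ with part of Legal: 2/15 of it earns 1.6.
Total value = 113.6.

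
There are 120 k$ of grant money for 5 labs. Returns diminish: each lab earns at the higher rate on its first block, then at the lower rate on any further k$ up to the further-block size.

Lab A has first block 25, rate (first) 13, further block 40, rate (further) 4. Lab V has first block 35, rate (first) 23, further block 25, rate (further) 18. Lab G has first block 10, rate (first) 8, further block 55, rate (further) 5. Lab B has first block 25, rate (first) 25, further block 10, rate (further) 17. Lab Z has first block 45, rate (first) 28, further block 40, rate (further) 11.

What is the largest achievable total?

2960

Order all 10 blocks by rate: Lab Z/tier1 28 > Lab B/tier1 25 > Lab V/tier1 23 > Lab V/tier2 18 > Lab B/tier2 17 > Lab A/tier1 13 > Lab Z/tier2 11 > Lab G/tier1 8 > Lab G/tier2 5 > Lab A/tier2 4.
Fill Lab Z tier1 block (45 at 28) → 75 left.
Fill Lab B tier1 block (25 at 25) → 50 left.
Fill Lab V tier1 block (35 at 23) → 15 left.
Lab V/tier2: +15 of 25 at 18; pool empty.
Total = 28×45 + 25×25 + 23×35 + 18×15 = 2960.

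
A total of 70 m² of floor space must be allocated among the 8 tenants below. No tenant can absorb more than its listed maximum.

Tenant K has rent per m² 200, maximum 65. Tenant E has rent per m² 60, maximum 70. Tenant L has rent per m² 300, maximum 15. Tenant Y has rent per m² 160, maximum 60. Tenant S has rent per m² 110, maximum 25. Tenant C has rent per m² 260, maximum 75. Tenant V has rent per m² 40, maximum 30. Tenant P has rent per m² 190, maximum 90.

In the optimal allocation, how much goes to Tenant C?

55

Highest rent per m² first: Tenant L 300 > Tenant C 260 > Tenant K 200 > Tenant P 190 > Tenant Y 160 > Tenant S 110 > Tenant E 60 > Tenant V 40.
Tenant L takes 15 to reach its cap of 15 — 55 left.
Only 55 left; Tenant C takes them to reach 55.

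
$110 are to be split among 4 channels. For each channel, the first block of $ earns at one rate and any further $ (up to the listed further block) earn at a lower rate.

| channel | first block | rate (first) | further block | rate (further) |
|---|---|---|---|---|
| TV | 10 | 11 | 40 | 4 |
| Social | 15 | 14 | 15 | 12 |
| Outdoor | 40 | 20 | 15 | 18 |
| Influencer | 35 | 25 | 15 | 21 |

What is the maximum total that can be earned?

Treat each block as its own option and order by rate: Influencer/T1 25 > Influencer/T2 21 > Outdoor/T1 20 > Outdoor/T2 18 > Social/T1 14 > Social/T2 12 > TV/T1 11 > TV/T2 4.
Fill Influencer T1 block (35 at 25) — 75 left.
Fill Influencer T2 block (15 at 21) — 60 left.
Outdoor T1 at 20: fill all 40 — 20 left.
Outdoor T2 at 18: fill all 15 — 5 left.
Social/T1: +5 of 15 at 14; pool empty.
Total = 25×35 + 21×15 + 20×40 + 18×15 + 14×5 = 2330.

2330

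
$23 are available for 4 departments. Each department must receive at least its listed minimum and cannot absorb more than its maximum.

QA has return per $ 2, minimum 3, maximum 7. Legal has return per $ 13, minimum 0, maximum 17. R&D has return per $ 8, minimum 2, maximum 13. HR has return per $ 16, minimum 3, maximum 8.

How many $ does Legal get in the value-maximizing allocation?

10

Meeting every minimum uses 3+0+2+3 = 8 $, leaving 15.
Rank by return per $: HR 16 > Legal 13 > R&D 8 > QA 2.
HR takes 5 more to reach its cap of 8 → 10 left.
Only 10 left; Legal takes them to reach 10.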